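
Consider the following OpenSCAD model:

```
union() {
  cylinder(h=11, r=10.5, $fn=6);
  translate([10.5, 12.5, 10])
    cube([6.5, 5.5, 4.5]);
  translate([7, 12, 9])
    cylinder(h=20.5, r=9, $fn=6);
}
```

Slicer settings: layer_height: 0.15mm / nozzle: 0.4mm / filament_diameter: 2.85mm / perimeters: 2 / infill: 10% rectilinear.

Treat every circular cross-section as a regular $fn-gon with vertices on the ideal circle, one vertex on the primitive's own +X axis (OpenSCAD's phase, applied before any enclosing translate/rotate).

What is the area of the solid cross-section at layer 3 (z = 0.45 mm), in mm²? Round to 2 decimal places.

286.44 mm²

At z = 0.45 mm: the r=10.5 cylinder contributes a regular 6-gon of circumradius 10.5 (area = (6/2)·10.500²·sin(360°/6) = 286.44 mm²); the cube at (10.5, 12.5) does not reach this height (z outside [10, 14.5]); the cylinder at (7, 12) is not intersected at this z (z outside [9, 29.5]); Taking the union: only the r=10.5 cylinder is present, so the union is just that shape — area = 286.44 mm². Overall, the cross-section is a single solid region. Net area = 286.44 mm².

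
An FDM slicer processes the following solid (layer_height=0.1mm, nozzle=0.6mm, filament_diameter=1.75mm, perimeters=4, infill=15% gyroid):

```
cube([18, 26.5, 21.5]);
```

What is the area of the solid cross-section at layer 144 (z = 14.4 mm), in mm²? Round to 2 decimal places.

477.00 mm²

At z = 14.4 mm: the 18×26.5 cube contributes its full rectangle (area 477.00 mm²). Overall, the cross-section is a single solid region. Net area = 477.00 mm².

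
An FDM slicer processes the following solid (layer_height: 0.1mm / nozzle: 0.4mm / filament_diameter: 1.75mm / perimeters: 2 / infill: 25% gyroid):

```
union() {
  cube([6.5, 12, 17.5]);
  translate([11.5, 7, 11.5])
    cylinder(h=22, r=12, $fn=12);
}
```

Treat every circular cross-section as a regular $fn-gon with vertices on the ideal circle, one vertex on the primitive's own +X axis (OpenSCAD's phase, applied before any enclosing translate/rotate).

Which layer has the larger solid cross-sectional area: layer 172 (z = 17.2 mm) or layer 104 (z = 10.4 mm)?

layer 172 (z = 17.2 mm)

Layer 172 (z = 17.2): the cube (footprint 6.5×12) is included at this height (area 78.00 mm²); the r=12 cylinder at (11.5, 7) contributes a regular 12-gon of circumradius 12 (area = (12/2)·12.000²·sin(360°/12) = 432.00 mm²); Taking the union: the regions partially overlap — summed areas 510.00 mm² minus the doubly-counted overlap 72.79 mm² gives 437.21 mm² — area = 437.21 mm². So its area = 437.21 mm². Layer 104 (z = 10.4): the cube is present — its section is the full 6.5×12 rectangle (area 78.00 mm²); the cylinder at (11.5, 7) does not reach this height (z outside [11.5, 33.5]); Taking the union: only the 6.5×12 cube is present, so the union is just that shape — area = 78.00 mm². So its area = 78.00 mm². Layer 172 is larger (437.21 vs 78.00 mm²).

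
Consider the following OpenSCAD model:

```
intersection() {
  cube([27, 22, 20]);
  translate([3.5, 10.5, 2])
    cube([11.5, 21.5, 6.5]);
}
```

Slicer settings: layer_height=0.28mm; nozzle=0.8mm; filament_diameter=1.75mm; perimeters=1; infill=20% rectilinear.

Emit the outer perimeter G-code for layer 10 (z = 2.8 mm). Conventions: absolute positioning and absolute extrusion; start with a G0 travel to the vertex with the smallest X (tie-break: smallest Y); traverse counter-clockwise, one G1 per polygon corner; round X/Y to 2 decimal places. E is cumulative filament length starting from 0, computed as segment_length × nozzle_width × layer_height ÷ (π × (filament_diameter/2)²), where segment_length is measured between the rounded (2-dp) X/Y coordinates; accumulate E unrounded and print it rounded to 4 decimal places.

At z = 2.8 mm: the cube is present — its section is the full 27×22 rectangle; the cube at (3.5, 10.5) (footprint 11.5×21.5) is included at this height; Taking the intersection: the 11.5×21.5 cube at (3.5, 10.5) partially overlaps the 27×22 cube; clipping to the common part keeps 132.25 mm² — 1 connected region. The outline is a single polygon with 4 vertices. Extrusion per mm of travel: 0.8 × 0.28 / (π × 0.875²) = 0.093128. Accumulating E over each segment gives final E = 4.2839.

G0 X3.50 Y10.50 Z2.80
G1 X15.00 Y10.50 E1.0710
G1 X15.00 Y22.00 E2.1420
G1 X3.50 Y22.00 E3.2129
G1 X3.50 Y10.50 E4.2839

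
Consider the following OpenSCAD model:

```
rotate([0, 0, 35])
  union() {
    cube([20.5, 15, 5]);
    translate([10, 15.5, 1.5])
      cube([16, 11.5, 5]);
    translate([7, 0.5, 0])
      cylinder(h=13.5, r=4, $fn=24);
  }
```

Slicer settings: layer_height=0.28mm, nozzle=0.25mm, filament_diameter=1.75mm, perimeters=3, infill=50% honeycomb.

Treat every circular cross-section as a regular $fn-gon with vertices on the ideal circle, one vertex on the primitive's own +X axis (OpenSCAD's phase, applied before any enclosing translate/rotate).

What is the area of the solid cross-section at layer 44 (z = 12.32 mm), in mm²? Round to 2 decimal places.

49.69 mm²

At z = 12.32 mm: the cube is not intersected at this z (z outside [0, 5]); the cube at (10, 15.5) is not intersected at this z (z outside [1.5, 6.5]); the cylinder at (7, 0.5): section is a regular 24-gon, circumradius r=4 (area = (24/2)·4.000²·sin(360°/24) = 49.69 mm²); Merging all regions: only the r=4 cylinder at (7, 0.5) is present, so the union is just that shape — area = 49.69 mm²; (rotated 35° about Z; rotation is an isometry so areas/perimeters/island counts are preserved). Overall, the cross-section is a single solid region. Net area = 49.69 mm².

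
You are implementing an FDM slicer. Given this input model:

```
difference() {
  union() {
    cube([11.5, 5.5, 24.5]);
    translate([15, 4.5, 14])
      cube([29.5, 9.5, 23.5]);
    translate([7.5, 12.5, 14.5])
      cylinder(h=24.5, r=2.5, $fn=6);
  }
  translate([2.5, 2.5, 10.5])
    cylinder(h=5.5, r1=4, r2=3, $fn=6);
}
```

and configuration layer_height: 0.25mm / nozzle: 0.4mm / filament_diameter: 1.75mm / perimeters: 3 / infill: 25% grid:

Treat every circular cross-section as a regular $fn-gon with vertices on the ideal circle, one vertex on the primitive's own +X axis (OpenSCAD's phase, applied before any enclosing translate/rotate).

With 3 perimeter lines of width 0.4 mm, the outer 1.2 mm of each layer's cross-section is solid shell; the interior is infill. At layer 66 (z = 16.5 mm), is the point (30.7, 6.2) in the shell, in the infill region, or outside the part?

infill

At z = 16.5 mm: the 11.5×5.5 cube contributes its full rectangle; the cube at (15, 4.5) is present — its section is the full 29.5×9.5 rectangle; the r=2.5 cylinder at (7.5, 12.5) contributes a regular 6-gon of circumradius 2.5; Taking the union: the 3 present regions are separate (no shared area or edge), so areas and boundary lengths simply add and each stays a separate island — 3 connected regions; the cone at (2.5, 2.5) does not reach this height (z outside [10.5, 16]); After the difference (first − rest): none of the subtracted shapes is present at this height, so that combined region is unchanged — 3 connected regions. Overall, the cross-section has 3 separate islands. The nearest boundary edge runs (44.50, 4.50)→(15.00, 4.50); distance from the point to it = 1.70 mm. (Shell/infill is judged within the island containing the point — the largest one.) The point is inside the cross-section and 1.70 mm from the nearest boundary — more than the 1.2 mm shell width (3 × 0.4), so it's in the infill interior.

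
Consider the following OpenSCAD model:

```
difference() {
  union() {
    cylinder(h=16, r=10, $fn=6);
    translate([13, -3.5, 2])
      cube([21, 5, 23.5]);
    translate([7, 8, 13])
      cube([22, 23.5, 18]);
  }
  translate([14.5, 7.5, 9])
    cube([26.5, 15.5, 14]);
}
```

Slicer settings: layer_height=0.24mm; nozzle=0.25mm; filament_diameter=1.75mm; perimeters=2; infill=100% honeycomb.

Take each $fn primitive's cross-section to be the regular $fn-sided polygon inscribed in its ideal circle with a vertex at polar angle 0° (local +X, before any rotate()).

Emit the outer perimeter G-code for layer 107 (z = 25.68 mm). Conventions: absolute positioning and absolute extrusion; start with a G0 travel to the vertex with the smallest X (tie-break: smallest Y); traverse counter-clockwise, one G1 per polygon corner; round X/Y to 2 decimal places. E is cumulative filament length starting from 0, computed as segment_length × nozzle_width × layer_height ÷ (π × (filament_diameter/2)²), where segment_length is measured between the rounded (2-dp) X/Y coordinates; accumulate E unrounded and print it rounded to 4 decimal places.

G0 X7.00 Y8.00 Z25.68
G1 X29.00 Y8.00 E0.5488
G1 X29.00 Y31.50 E1.1350
G1 X7.00 Y31.50 E1.6838
G1 X7.00 Y8.00 E2.2700

At z = 25.68 mm: the cylinder is not intersected at this z (z outside [0, 16]); the cube at (13, -3.5) does not reach this height (z outside [2, 25.5]); the cube at (7, 8) is present — its section is the full 22×23.5 rectangle; Taking the union: only the 22×23.5 cube at (7, 8) is present, so the union is just that shape — 1 connected region; the cube at (14.5, 7.5) does not reach this height (z outside [9, 23]); Taking the first minus the rest: none of the subtracted shapes is present at this height, so the result so far is unchanged — 1 connected region. The outline is a single polygon with 4 vertices. Extrusion per mm of travel: 0.25 × 0.24 / (π × 0.875²) = 0.024945. Accumulating E over each segment gives final E = 2.2700.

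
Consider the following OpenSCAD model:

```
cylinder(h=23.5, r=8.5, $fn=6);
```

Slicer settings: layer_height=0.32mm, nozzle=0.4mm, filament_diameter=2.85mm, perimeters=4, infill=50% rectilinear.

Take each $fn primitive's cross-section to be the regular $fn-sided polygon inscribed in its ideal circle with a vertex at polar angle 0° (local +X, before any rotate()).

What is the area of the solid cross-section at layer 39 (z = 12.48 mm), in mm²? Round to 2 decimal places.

187.71 mm²

At z = 12.48 mm: the r=8.5 cylinder gives a regular 6-gon of circumradius 8.5 (constant along its height) (area = (6/2)·8.500²·sin(360°/6) = 187.71 mm²). Overall, the cross-section is a single solid region. Net area = 187.71 mm².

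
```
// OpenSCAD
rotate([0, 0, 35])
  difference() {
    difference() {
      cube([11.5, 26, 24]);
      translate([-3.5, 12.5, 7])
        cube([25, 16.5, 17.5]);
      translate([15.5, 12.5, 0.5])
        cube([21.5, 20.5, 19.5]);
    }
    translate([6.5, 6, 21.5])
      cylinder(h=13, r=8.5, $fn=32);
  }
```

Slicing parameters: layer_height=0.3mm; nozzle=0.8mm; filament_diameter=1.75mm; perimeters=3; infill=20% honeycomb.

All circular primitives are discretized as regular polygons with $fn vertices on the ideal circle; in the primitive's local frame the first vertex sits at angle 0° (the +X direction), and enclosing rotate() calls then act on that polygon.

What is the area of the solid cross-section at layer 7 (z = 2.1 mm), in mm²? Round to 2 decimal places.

At z = 2.1 mm: the 11.5×26 cube contributes its full rectangle (area 299.00 mm²); the cube at (-3.5, 12.5) is not intersected at this z (z outside [7, 24.5]); the 21.5×20.5 cube at (15.5, 12.5) contributes its full rectangle (area 440.75 mm²); Taking the first minus the rest: starting from the 11.5×26 cube (299.00 mm²), the 21.5×20.5 cube at (15.5, 12.5) misses the remaining region (no effect) — area = 299.00 mm²; the cylinder at (6.5, 6) is not intersected at this z (z outside [21.5, 34.5]); Subtracting the remaining from the first: none of the subtracted shapes is present at this height, so that combined region is unchanged — area = 299.00 mm²; (whole slice rotated 35° about Z — lengths, areas and connectivity unchanged). Overall, the cross-section is a single solid region. Net area = 299.00 mm².

299.00 mm²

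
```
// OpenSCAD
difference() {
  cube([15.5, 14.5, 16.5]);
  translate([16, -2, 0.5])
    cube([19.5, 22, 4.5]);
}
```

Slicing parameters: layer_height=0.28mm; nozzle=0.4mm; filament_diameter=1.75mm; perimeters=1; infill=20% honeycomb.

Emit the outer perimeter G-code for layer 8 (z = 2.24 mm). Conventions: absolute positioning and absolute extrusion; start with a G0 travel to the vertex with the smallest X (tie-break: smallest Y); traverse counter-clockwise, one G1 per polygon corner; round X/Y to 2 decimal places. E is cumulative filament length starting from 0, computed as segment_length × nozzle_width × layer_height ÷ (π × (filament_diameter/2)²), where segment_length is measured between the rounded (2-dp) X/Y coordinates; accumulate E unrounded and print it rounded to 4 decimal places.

G0 X0.00 Y0.00 Z2.24
G1 X15.50 Y0.00 E0.7217
G1 X15.50 Y14.50 E1.3969
G1 X0.00 Y14.50 E2.1187
G1 X0.00 Y0.00 E2.7939

At z = 2.24 mm: the 15.5×14.5 cube contributes its full rectangle; the cube at (16, -2) is present — its section is the full 19.5×22 rectangle; Taking the first minus the rest: starting from the 15.5×14.5 cube, the 19.5×22 cube at (16, -2) misses the remaining region (no effect) — 1 connected region. The outline is a single polygon with 4 vertices. Extrusion per mm of travel: 0.4 × 0.28 / (π × 0.875²) = 0.046564. Accumulating E over each segment gives final E = 2.7939.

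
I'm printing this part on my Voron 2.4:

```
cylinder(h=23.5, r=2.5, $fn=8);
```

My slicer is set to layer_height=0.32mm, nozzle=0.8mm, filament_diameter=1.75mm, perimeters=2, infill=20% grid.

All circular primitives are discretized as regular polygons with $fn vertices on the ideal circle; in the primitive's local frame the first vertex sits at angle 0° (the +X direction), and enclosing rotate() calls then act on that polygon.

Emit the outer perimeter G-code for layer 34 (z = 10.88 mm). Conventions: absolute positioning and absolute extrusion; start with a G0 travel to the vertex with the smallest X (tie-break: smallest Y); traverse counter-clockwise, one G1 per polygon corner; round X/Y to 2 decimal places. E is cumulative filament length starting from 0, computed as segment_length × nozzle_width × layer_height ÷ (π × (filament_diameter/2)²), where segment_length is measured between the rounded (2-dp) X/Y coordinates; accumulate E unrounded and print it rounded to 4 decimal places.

G0 X-2.50 Y0.00 Z10.88
G1 X-1.77 Y-1.77 E0.2038
G1 X0.00 Y-2.50 E0.4076
G1 X1.77 Y-1.77 E0.6113
G1 X2.50 Y0.00 E0.8151
G1 X1.77 Y1.77 E1.0189
G1 X0.00 Y2.50 E1.2227
G1 X-1.77 Y1.77 E1.4264
G1 X-2.50 Y0.00 E1.6302

At z = 10.88 mm: the r=2.5 cylinder gives a regular 8-gon of circumradius 2.5 (constant along its height). The outline is a single polygon with 8 vertices. Extrusion per mm of travel: 0.8 × 0.32 / (π × 0.875²) = 0.106432. Accumulating E over each segment gives final E = 1.6302.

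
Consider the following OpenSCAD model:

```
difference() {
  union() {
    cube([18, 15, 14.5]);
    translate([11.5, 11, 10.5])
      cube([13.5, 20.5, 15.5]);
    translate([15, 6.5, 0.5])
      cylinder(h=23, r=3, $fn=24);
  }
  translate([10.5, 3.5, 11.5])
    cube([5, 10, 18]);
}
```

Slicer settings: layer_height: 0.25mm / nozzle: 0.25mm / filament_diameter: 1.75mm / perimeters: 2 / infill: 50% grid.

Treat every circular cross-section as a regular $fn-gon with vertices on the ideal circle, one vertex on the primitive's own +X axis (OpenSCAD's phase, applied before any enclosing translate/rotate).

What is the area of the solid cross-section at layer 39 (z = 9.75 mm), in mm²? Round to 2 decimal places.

270.00 mm²

At z = 9.75 mm: the 18×15 cube contributes its full rectangle (area 270.00 mm²); the cube at (11.5, 11) does not reach this height (z outside [10.5, 26]); the r=3 cylinder at (15, 6.5) gives a regular 24-gon of circumradius 3 (constant along its height) (area = (24/2)·3.000²·sin(360°/24) = 27.95 mm²); Combining (union): the r=3 cylinder at (15, 6.5) lies entirely inside the 18×15 cube, so the union is just the 18×15 cube — area = 270.00 mm²; the cube at (10.5, 3.5) is not intersected at this z (z outside [11.5, 29.5]); Subtracting the remaining from the first: none of the subtracted shapes is present at this height, so that combined region is unchanged — area = 270.00 mm². Overall, the cross-section is a single solid region. Net area = 270.00 mm².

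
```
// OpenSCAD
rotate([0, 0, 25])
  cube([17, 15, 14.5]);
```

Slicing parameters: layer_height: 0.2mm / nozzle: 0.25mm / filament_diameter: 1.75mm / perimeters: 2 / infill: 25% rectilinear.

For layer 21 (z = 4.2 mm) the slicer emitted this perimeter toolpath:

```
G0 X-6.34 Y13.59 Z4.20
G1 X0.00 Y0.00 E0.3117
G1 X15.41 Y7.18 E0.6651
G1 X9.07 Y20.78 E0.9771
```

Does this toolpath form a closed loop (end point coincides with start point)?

no

Start point (G0): (-6.34, 13.59). End point (last G1): the path does not return to the start — open.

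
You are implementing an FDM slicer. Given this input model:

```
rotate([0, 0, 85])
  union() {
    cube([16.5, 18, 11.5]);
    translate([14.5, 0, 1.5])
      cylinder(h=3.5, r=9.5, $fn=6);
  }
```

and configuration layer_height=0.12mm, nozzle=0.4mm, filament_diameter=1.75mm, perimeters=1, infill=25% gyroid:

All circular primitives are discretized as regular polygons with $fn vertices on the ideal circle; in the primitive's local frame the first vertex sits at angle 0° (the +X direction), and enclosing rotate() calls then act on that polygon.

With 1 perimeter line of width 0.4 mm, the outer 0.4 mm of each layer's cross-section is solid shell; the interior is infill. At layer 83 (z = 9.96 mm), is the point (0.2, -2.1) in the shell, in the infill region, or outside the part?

outside

At z = 9.96 mm: the 16.5×18 cube contributes its full rectangle; the cylinder at (14.5, 0) is not intersected at this z (z outside [1.5, 5]); Taking the union: only the 16.5×18 cube is present, so the union is just that shape — 1 connected region; (rotated 85° about Z; rotation is an isometry so areas/perimeters/island counts are preserved). Overall, the cross-section is a single solid region. Undo the 85° rotation: the query point maps to (-2.075, -0.382) in the un-rotated model frame. The nearest boundary edge runs (0.00, 0.00)→(16.50, 0.00); distance from the point to it = 2.11 mm. The point is not inside any of the regions above, so it lies outside the cross-section (2.11 mm from the nearest boundary).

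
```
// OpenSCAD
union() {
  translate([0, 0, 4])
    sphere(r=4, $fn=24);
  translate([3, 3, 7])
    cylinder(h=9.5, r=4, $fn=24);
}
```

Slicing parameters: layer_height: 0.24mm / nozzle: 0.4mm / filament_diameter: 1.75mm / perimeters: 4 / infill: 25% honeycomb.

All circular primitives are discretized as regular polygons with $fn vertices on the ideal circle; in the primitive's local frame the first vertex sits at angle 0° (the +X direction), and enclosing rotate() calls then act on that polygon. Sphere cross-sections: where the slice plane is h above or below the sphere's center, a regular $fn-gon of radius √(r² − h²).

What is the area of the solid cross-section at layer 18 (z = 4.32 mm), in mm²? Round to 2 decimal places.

49.38 mm²

At z = 4.32 mm: the r=4 sphere slices to a regular 24-gon of circumradius 3.987 (√(r²−h²) with h=0.32 from center) (area = (24/2)·3.987²·sin(360°/24) = 49.38 mm²); the cylinder at (3, 3) is not intersected at this z (z outside [7, 16.5]); Taking the union: only the r=4 sphere is present, so the union is just that shape — area = 49.38 mm². Overall, the cross-section is a single solid region. Net area = 49.38 mm².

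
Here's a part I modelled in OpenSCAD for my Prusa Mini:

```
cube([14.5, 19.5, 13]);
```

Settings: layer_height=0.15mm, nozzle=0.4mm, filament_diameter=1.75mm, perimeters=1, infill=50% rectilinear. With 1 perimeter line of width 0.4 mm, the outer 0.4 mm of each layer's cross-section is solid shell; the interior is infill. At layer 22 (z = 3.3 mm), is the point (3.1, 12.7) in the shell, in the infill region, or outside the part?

At z = 3.3 mm: the cube is present — its section is the full 14.5×19.5 rectangle. Overall, the cross-section is a single solid region. The nearest boundary edge runs (0.00, 19.50)→(0.00, 0.00); distance from the point to it = 3.10 mm. The point is inside the cross-section and 3.10 mm from the nearest boundary — more than the 0.4 mm shell width (1 × 0.4), so it's in the infill interior.

infill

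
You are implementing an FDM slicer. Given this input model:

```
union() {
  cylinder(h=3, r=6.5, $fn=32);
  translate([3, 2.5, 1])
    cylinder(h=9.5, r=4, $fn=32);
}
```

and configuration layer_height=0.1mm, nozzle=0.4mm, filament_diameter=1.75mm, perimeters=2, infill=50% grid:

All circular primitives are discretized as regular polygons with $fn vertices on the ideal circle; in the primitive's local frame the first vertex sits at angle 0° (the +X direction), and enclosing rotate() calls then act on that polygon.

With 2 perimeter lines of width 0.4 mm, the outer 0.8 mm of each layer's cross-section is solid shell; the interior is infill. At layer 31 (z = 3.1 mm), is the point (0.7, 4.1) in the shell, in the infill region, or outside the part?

At z = 3.1 mm: the cylinder is not intersected at this z (z outside [0, 3]); the r=4 cylinder at (3, 2.5) gives a regular 32-gon of circumradius 4 (constant along its height); Merging all regions: only the r=4 cylinder at (3, 2.5) is present, so the union is just that shape — 1 connected region. Overall, the cross-section is a single solid region. The nearest boundary edge runs (0.17, 5.33)→(-0.33, 4.72); distance from the point to it = 1.19 mm. The point is inside the cross-section and 1.19 mm from the nearest boundary — more than the 0.8 mm shell width (2 × 0.4), so it's in the infill interior.

infill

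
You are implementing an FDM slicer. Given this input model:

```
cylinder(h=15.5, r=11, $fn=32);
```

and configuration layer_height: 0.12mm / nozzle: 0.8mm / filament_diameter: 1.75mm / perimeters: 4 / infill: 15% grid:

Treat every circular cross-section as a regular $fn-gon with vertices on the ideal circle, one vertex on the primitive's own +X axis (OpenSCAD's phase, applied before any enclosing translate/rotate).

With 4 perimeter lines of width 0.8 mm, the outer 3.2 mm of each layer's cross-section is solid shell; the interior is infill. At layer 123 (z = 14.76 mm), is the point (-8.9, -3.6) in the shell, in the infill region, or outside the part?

shell

At z = 14.76 mm: the r=11 cylinder gives a regular 32-gon of circumradius 11 (constant along its height). Overall, the cross-section is a single solid region. The nearest boundary edge runs (-10.79, -2.15)→(-10.16, -4.21); distance from the point to it = 1.39 mm. The point is inside the cross-section, 1.39 mm from the nearest boundary — within the 3.2 mm shell band (4 × 0.8).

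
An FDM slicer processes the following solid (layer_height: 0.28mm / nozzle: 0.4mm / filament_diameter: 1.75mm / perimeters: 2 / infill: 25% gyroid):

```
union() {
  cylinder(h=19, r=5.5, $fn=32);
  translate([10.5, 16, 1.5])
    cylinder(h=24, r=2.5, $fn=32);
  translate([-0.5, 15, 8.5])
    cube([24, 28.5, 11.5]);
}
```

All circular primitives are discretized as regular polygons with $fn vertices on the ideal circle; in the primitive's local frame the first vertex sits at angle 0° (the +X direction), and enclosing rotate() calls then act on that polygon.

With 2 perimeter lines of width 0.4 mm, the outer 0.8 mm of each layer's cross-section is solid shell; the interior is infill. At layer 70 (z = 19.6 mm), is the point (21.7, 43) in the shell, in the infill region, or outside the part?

At z = 19.6 mm: the cylinder is absent (z outside [0, 19]); the r=2.5 cylinder at (10.5, 16) contributes a regular 32-gon of circumradius 2.5; the cube at (-0.5, 15) is present — its section is the full 24×28.5 rectangle; Combining (union): the regions partially overlap (shared area 14.60 mm²), so overlapping operands fuse into one piece — 1 connected region. Overall, the cross-section is a single solid region. The nearest boundary edge runs (-0.50, 43.50)→(23.50, 43.50); distance from the point to it = 0.50 mm. The point is inside the cross-section, 0.50 mm from the nearest boundary — within the 0.8 mm shell band (2 × 0.4).

shell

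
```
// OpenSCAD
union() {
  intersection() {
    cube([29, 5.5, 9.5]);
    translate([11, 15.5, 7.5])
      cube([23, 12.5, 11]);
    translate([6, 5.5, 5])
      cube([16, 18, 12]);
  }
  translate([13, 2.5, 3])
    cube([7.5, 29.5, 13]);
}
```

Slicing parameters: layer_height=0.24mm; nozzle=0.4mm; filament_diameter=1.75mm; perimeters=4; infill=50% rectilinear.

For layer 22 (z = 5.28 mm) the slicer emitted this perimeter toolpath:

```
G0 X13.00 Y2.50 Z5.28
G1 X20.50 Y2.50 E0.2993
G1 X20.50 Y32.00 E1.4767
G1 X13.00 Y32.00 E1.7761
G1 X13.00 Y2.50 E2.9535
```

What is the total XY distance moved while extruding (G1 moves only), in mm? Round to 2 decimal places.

74.00 mm

Sum the Euclidean lengths of each G1 segment: total = 74.00 mm.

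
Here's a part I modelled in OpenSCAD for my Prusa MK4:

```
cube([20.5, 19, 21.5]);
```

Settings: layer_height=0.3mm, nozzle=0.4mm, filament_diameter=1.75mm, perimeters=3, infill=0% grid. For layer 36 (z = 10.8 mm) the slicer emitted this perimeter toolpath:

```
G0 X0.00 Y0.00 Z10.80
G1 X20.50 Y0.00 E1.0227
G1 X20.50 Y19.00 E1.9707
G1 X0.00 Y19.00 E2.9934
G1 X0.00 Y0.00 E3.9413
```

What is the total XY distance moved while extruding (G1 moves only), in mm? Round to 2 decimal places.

Sum the Euclidean lengths of each G1 segment: total = 79.00 mm.

79.00 mm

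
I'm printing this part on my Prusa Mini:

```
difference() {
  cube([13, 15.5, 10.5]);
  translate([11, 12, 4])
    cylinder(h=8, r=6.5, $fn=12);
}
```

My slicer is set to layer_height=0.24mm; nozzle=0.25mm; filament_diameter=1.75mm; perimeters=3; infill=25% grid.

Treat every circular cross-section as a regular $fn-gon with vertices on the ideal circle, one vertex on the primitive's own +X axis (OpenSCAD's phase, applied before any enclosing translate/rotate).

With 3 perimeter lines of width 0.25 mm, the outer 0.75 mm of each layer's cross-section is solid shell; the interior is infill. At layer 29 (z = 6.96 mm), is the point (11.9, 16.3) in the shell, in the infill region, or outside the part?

At z = 6.96 mm: the cube (footprint 13×15.5) is included at this height; the r=6.5 cylinder at (11, 12) gives a regular 12-gon of circumradius 6.5 (constant along its height); Subtracting the remaining from the first: starting from the 13×15.5 cube, the r=6.5 cylinder at (11, 12) partially overlaps it — only the 72.24 mm² overlap (of its 126.75 mm²) is removed, clipping the outline — 1 connected region. Overall, the cross-section is a single solid region. The nearest boundary edge runs (0.00, 15.50)→(5.62, 15.50); distance from the point to it = 6.33 mm. The point is not inside any of the regions above, so it lies outside the cross-section (6.33 mm from the nearest boundary).

outside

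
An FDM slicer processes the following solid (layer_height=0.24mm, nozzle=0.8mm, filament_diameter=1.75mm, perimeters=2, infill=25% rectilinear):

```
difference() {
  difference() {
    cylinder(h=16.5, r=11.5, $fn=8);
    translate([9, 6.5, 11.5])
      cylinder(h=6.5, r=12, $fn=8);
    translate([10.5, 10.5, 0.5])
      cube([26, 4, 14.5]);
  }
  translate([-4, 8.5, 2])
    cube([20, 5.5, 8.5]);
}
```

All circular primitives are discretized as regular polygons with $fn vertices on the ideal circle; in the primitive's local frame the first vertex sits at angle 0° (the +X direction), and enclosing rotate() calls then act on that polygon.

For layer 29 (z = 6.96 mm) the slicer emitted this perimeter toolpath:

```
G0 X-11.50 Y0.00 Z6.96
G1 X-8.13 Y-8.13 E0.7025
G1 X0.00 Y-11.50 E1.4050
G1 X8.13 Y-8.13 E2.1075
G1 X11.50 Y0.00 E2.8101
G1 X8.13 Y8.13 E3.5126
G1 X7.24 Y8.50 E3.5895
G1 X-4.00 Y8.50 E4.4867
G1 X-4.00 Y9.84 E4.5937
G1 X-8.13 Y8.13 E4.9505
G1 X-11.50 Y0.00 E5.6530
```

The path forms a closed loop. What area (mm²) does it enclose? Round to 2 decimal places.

Apply the shoelace formula to the sequence of (X, Y) vertices; enclosed area = 354.44 mm².

354.44 mm²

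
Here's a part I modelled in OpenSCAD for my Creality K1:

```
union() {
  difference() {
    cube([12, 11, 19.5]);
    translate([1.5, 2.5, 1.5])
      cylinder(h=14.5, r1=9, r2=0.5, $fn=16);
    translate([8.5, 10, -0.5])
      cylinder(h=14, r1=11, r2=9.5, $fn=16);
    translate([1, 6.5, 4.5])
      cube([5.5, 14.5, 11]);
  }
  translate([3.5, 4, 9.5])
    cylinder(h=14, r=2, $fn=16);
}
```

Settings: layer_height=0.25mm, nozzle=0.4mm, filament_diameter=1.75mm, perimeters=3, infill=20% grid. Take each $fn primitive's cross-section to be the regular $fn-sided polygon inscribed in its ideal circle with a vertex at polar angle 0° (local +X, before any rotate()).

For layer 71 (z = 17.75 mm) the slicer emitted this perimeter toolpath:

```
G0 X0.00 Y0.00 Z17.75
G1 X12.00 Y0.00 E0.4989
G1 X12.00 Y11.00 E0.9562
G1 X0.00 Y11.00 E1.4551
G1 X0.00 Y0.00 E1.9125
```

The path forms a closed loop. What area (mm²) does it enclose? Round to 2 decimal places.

132.00 mm²

Apply the shoelace formula to the sequence of (X, Y) vertices; enclosed area = 132.00 mm².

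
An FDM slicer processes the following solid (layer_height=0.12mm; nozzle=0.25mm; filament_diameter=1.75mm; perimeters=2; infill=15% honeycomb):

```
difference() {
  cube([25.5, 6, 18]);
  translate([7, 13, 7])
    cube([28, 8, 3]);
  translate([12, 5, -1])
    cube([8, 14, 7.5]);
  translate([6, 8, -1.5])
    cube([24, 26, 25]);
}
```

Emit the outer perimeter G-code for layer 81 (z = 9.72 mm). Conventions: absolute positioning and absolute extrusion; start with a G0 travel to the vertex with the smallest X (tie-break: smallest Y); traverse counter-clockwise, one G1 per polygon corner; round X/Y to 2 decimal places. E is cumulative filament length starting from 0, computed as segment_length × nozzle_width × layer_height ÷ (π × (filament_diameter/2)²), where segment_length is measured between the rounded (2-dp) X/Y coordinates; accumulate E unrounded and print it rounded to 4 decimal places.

At z = 9.72 mm: the cube (footprint 25.5×6) is included at this height; the 28×8 cube at (7, 13) contributes its full rectangle; the cube at (12, 5) is absent (z outside [-1, 6.5]); the 24×26 cube at (6, 8) contributes its full rectangle; After the difference (first − rest): starting from the 25.5×6 cube, the 28×8 cube at (7, 13) misses the remaining region (no effect); the 24×26 cube at (6, 8) misses the remaining region (no effect) — 1 connected region. The outline is a single polygon with 4 vertices. Extrusion per mm of travel: 0.25 × 0.12 / (π × 0.875²) = 0.012473. Accumulating E over each segment gives final E = 0.7858.

G0 X0.00 Y0.00 Z9.72
G1 X25.50 Y0.00 E0.3181
G1 X25.50 Y6.00 E0.3929
G1 X0.00 Y6.00 E0.7109
G1 X0.00 Y0.00 E0.7858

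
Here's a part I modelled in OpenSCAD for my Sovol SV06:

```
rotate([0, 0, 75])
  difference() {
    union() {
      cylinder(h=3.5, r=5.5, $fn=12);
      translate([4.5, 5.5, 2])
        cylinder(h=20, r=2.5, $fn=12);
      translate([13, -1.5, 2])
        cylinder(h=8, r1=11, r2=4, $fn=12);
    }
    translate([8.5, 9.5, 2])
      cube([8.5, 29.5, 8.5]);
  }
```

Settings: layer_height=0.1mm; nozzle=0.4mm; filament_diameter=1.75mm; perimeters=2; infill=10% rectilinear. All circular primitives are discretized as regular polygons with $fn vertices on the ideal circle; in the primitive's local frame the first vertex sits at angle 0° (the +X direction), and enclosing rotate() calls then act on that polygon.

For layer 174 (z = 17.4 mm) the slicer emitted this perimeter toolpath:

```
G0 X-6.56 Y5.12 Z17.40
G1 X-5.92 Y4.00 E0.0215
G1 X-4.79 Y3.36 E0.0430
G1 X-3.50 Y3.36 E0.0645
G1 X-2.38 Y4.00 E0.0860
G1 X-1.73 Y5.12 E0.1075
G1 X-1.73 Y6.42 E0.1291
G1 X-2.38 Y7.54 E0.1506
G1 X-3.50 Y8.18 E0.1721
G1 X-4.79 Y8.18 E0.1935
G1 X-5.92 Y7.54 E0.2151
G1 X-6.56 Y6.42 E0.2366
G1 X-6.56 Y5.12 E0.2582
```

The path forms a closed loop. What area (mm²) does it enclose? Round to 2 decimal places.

Apply the shoelace formula to the sequence of (X, Y) vertices; enclosed area = 18.74 mm².

18.74 mm²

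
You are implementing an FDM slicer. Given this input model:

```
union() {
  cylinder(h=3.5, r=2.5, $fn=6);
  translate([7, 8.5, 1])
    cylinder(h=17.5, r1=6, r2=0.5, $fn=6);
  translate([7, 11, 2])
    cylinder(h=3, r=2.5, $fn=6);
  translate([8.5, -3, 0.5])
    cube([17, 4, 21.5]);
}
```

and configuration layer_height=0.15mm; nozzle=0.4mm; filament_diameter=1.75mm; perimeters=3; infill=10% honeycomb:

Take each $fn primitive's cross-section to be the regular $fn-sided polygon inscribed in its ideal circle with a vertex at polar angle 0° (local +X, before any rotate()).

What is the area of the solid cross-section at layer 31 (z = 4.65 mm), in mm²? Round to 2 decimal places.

At z = 4.65 mm: the cylinder does not reach this height (z outside [0, 3.5]); the cone at (7, 8.5) (r1=6→r2=0.5) has section circumradius 4.853 here — a regular 6-gon (area = (6/2)·4.853²·sin(360°/6) = 61.19 mm²); the cylinder at (7, 11): section is a regular 6-gon, circumradius r=2.5 (area = (6/2)·2.500²·sin(360°/6) = 16.24 mm²); the cube at (8.5, -3) is present — its section is the full 17×4 rectangle (area 68.00 mm²); Merging all regions: the regions partially overlap — summed areas 145.42 mm² minus the doubly-counted overlap 14.96 mm² gives 130.46 mm² — area = 130.46 mm². Overall, the cross-section has 2 separate islands. Net area = 130.46 mm².

130.46 mm²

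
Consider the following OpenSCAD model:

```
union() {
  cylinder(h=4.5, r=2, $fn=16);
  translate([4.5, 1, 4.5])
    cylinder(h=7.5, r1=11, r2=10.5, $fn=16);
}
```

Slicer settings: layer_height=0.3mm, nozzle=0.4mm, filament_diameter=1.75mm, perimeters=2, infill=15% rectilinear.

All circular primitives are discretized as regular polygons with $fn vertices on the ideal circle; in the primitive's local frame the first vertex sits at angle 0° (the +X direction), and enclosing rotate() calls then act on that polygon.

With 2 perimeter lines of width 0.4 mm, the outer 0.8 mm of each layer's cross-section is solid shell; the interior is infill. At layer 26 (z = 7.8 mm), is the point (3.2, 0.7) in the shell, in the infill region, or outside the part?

At z = 7.8 mm: the cylinder is absent (z outside [0, 4.5]); the cone at (4.5, 1): at t=0.440 of its height the radius interpolates to r₁+(r₂−r₁)t = 10.780, giving a regular 16-gon of that circumradius; Combining (union): only the cone at (4.5, 1) is present, so the union is just that shape — 1 connected region. Overall, the cross-section is a single solid region. The nearest boundary edge runs (-6.28, 1.00)→(-5.46, -3.13); distance from the point to it = 9.24 mm. The point is inside the cross-section and 9.24 mm from the nearest boundary — more than the 0.8 mm shell width (2 × 0.4), so it's in the infill interior.

infill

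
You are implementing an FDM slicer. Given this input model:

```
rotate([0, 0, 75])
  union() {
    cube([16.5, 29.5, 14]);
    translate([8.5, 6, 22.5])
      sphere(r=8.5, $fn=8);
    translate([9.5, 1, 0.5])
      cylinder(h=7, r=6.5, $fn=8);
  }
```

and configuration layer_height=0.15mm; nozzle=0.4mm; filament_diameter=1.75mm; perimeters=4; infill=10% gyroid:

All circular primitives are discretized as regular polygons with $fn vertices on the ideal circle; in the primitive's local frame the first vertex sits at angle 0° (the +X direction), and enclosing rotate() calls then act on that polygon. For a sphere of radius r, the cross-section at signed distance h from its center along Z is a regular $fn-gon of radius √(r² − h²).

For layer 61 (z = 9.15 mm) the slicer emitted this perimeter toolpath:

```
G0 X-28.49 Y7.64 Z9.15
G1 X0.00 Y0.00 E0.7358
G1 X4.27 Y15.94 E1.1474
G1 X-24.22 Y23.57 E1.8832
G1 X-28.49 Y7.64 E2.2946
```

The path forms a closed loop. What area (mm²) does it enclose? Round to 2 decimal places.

Apply the shoelace formula to the sequence of (X, Y) vertices; enclosed area = 486.59 mm².

486.59 mm²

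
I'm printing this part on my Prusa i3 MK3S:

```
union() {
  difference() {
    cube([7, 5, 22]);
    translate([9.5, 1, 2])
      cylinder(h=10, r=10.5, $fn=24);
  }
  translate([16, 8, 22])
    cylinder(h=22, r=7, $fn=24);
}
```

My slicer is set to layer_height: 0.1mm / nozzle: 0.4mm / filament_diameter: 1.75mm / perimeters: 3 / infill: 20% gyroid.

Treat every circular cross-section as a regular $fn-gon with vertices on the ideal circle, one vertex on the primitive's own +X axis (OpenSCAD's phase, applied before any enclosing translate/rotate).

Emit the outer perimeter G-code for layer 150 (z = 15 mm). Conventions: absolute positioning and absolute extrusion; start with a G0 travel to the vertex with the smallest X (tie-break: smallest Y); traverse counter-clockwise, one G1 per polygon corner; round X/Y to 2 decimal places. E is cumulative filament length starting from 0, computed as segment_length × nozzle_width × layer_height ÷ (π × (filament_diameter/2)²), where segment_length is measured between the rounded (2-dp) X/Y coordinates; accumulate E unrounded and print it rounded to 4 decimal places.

At z = 15 mm: the 7×5 cube contributes its full rectangle; the cylinder at (9.5, 1) does not reach this height (z outside [2, 12]); Taking the first minus the rest: none of the subtracted shapes is present at this height, so the 7×5 cube is unchanged — 1 connected region; the cylinder at (16, 8) is not intersected at this z (z outside [22, 44]); Merging all regions: only the result so far is present, so the union is just that shape — 1 connected region. The outline is a single polygon with 4 vertices. Extrusion per mm of travel: 0.4 × 0.1 / (π × 0.875²) = 0.016630. Accumulating E over each segment gives final E = 0.3991.

G0 X0.00 Y0.00 Z15.00
G1 X7.00 Y0.00 E0.1164
G1 X7.00 Y5.00 E0.1996
G1 X0.00 Y5.00 E0.3160
G1 X0.00 Y0.00 E0.3991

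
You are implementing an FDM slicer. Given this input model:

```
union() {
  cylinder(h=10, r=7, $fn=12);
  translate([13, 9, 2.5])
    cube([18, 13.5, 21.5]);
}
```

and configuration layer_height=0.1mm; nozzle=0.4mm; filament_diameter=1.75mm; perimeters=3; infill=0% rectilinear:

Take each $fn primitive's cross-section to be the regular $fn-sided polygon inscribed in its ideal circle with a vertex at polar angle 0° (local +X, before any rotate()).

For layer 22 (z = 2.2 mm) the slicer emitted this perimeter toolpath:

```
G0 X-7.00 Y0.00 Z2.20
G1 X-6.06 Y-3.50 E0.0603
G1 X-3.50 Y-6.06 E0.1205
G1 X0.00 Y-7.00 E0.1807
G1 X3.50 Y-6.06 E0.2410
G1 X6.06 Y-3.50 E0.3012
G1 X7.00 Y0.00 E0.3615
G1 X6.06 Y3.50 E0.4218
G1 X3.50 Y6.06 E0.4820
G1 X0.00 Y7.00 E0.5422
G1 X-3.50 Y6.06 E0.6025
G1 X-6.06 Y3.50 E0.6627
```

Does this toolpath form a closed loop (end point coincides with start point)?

no

Start point (G0): (-7.00, 0.00). End point (last G1): the path does not return to the start — open.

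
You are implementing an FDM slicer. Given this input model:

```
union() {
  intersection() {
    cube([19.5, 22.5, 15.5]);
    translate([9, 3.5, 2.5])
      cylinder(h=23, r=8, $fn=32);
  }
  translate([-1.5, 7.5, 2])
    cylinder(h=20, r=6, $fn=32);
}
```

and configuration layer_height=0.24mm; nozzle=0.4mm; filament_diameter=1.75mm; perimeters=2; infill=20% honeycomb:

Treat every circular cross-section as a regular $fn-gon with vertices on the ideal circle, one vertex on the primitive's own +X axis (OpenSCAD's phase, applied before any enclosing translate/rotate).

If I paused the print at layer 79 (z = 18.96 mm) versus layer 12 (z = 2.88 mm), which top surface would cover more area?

Layer 79 (z = 18.96): the cube does not reach this height (z outside [0, 15.5]); the r=8 cylinder at (9, 3.5) gives a regular 32-gon of circumradius 8 (constant along its height) (area = (32/2)·8.000²·sin(360°/32) = 199.77 mm²); Keeping only the common overlap: at least one operand is absent at this height, so nothing remains; the r=6 cylinder at (-1.5, 7.5) contributes a regular 32-gon of circumradius 6 (area = (32/2)·6.000²·sin(360°/32) = 112.37 mm²); Merging all regions: only the r=6 cylinder at (-1.5, 7.5) is present, so the union is just that shape — area = 112.37 mm². So its area = 112.37 mm². Layer 12 (z = 2.88): the cube (footprint 19.5×22.5) is included at this height (area 438.75 mm²); the r=8 cylinder at (9, 3.5) gives a regular 32-gon of circumradius 8 (constant along its height) (area = (32/2)·8.000²·sin(360°/32) = 199.77 mm²); After intersecting: the r=8 cylinder at (9, 3.5) partially overlaps the 19.5×22.5 cube; clipping to the common part keeps 153.86 mm² — area = 153.86 mm²; the cylinder at (-1.5, 7.5): section is a regular 32-gon, circumradius r=6 (area = (32/2)·6.000²·sin(360°/32) = 112.37 mm²); Merging all regions: the regions partially overlap — summed areas 266.24 mm² minus the doubly-counted overlap 15.11 mm² gives 251.13 mm² — area = 251.13 mm². So its area = 251.13 mm². Layer 12 is larger (251.13 vs 112.37 mm²).

layer 12 (z = 2.88 mm)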